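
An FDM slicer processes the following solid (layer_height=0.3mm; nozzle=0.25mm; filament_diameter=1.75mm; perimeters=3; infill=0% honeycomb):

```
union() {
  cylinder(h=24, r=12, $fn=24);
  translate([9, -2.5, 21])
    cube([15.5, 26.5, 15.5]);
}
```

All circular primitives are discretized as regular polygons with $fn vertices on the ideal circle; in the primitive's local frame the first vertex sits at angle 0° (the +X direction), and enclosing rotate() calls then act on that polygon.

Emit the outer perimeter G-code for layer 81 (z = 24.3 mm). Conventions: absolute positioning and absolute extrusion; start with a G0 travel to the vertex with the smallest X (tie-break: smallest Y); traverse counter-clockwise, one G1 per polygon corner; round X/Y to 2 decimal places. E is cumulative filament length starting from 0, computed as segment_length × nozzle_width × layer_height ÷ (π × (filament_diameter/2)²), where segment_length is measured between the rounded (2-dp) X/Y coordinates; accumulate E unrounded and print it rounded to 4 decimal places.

At z = 24.3 mm: the cylinder is not intersected at this z (z outside [0, 24]); the cube at (9, -2.5) (footprint 15.5×26.5) is included at this height; Combining (union): only the 15.5×26.5 cube at (9, -2.5) is present, so the union is just that shape — 1 connected region. The outline is a single polygon with 4 vertices. Extrusion per mm of travel: 0.25 × 0.3 / (π × 0.875²) = 0.031181. Accumulating E over each segment gives final E = 2.6192.

G0 X9.00 Y-2.50 Z24.30
G1 X24.50 Y-2.50 E0.4833
G1 X24.50 Y24.00 E1.3096
G1 X9.00 Y24.00 E1.7929
G1 X9.00 Y-2.50 E2.6192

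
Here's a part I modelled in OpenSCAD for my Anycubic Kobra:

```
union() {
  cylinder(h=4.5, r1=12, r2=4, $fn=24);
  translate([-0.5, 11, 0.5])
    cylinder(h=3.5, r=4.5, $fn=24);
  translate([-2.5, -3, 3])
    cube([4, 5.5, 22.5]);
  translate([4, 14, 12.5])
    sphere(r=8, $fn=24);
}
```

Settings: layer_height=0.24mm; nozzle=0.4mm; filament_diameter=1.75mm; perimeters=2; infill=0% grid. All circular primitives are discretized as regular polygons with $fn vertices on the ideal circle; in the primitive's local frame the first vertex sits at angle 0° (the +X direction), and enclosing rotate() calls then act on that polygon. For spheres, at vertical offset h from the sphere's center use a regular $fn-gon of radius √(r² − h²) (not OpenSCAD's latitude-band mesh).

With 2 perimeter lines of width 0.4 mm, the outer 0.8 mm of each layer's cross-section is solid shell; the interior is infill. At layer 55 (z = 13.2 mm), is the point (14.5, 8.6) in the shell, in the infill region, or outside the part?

outside

At z = 13.2 mm: the cone is absent (z outside [0, 4.5]); the cylinder at (-0.5, 11) is not intersected at this z (z outside [0.5, 4]); the cube at (-2.5, -3) is present — its section is the full 4×5.5 rectangle; the r=8 sphere at (4, 14) contributes a regular 24-gon of circumradius √(8²−0.7²) = 7.969; Combining (union): the 2 present regions are separate (no shared area or edge), so areas and boundary lengths simply add and each stays a separate island — 2 connected regions. Overall, the cross-section has 2 separate islands. The nearest boundary edge runs (11.70, 11.94)→(10.90, 10.02); distance from the point to it = 3.87 mm. The point is not inside any of the regions above, so it lies outside the cross-section (3.87 mm from the nearest boundary).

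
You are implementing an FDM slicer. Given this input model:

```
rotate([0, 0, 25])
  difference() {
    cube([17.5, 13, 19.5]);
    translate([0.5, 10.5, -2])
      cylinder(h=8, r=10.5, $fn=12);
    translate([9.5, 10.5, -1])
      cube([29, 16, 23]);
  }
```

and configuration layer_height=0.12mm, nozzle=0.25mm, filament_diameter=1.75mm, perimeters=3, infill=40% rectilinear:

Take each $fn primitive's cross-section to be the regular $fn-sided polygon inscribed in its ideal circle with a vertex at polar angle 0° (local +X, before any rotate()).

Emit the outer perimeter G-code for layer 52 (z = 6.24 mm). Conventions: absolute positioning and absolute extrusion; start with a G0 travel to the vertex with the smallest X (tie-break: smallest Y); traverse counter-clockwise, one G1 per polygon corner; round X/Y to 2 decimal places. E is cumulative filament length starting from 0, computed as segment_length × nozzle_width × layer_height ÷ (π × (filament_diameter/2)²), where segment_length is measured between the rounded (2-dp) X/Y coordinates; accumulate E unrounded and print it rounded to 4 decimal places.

At z = 6.24 mm: the cube is present — its section is the full 17.5×13 rectangle; the cylinder at (0.5, 10.5) does not reach this height (z outside [-2, 6]); the cube at (9.5, 10.5) (footprint 29×16) is included at this height; Taking the first minus the rest: starting from the 17.5×13 cube, the 29×16 cube at (9.5, 10.5) partially overlaps it — only the 20.00 mm² overlap (of its 464.00 mm²) is removed, clipping the outline — 1 connected region; (whole slice rotated 25° about Z — lengths, areas and connectivity unchanged). The outline is a single polygon with 6 vertices. Extrusion per mm of travel: 0.25 × 0.12 / (π × 0.875²) = 0.012473. Accumulating E over each segment gives final E = 0.7608.

G0 X-5.49 Y11.78 Z6.24
G1 X0.00 Y0.00 E0.1621
G1 X15.86 Y7.40 E0.3804
G1 X11.42 Y16.91 E0.5113
G1 X4.17 Y13.53 E0.6111
G1 X3.12 Y15.80 E0.6423
G1 X-5.49 Y11.78 E0.7608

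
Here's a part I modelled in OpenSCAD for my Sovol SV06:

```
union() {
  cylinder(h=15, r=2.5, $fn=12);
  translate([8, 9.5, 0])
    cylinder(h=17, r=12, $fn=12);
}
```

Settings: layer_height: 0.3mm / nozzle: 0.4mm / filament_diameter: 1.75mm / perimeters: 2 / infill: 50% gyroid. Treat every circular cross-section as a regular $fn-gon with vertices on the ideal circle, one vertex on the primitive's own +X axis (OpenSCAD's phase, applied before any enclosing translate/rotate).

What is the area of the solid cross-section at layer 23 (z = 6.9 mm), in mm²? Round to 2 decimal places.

At z = 6.9 mm: the r=2.5 cylinder contributes a regular 12-gon of circumradius 2.5 (area = (12/2)·2.500²·sin(360°/12) = 18.75 mm²); the cylinder at (8, 9.5): section is a regular 12-gon, circumradius r=12 (area = (12/2)·12.000²·sin(360°/12) = 432.00 mm²); Combining (union): the regions partially overlap — summed areas 450.75 mm² minus the doubly-counted overlap 5.58 mm² gives 445.17 mm² — area = 445.17 mm². Overall, the cross-section is a single solid region. Net area = 445.17 mm².

445.17 mm²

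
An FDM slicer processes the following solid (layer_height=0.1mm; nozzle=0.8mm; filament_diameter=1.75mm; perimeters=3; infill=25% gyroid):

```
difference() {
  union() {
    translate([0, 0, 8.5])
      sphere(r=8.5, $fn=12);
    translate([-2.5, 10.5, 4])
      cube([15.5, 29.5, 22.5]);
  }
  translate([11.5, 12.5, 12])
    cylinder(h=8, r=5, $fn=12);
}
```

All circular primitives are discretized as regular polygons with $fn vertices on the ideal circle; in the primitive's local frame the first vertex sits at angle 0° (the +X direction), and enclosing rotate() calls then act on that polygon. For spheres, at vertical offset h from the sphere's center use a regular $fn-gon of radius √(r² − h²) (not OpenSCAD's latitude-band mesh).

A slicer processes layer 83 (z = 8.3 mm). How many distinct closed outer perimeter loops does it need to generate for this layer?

At z = 8.3 mm: the sphere: section is a regular 12-gon, circumradius = √(r²−h²) = √(8.5²−0.2²) = 8.498; the cube at (-2.5, 10.5) is present — its section is the full 15.5×29.5 rectangle; Taking the union: the 2 present regions are separate (no shared area or edge), so areas and boundary lengths simply add and each stays a separate island — 2 connected regions; the cylinder at (11.5, 12.5) is not intersected at this z (z outside [12, 20]); Taking the first minus the rest: none of the subtracted shapes is present at this height, so the result so far is unchanged — 2 connected regions. The result has 2 disconnected regions.

2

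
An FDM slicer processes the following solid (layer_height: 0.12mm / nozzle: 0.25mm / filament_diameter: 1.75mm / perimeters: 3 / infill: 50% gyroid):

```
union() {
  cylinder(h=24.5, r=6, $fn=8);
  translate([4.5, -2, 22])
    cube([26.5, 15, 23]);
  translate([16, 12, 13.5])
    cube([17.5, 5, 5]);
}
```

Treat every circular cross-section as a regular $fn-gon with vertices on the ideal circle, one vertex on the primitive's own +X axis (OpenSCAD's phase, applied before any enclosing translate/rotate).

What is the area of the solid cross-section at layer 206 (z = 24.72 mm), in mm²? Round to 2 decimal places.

At z = 24.72 mm: the cylinder does not reach this height (z outside [0, 24.5]); the 26.5×15 cube at (4.5, -2) contributes its full rectangle (area 397.50 mm²); the cube at (16, 12) is not intersected at this z (z outside [13.5, 18.5]); Merging all regions: only the 26.5×15 cube at (4.5, -2) is present, so the union is just that shape — area = 397.50 mm². Overall, the cross-section is a single solid region. Net area = 397.50 mm².

397.50 mm²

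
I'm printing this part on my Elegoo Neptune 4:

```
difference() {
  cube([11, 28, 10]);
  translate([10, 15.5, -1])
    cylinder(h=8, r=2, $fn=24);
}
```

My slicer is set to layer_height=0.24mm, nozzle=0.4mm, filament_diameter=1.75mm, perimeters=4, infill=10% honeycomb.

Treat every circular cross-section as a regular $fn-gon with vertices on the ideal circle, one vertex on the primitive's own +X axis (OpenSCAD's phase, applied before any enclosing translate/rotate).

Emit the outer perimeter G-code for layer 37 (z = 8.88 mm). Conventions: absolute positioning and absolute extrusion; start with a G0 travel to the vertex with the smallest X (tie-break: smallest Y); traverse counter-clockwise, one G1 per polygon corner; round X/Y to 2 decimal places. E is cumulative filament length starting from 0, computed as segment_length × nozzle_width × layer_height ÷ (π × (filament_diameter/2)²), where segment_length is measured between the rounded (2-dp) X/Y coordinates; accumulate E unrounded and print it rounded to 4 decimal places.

At z = 8.88 mm: the cube is present — its section is the full 11×28 rectangle; the cylinder at (10, 15.5) is not intersected at this z (z outside [-1, 7]); Taking the first minus the rest: none of the subtracted shapes is present at this height, so the 11×28 cube is unchanged — 1 connected region. The outline is a single polygon with 4 vertices. Extrusion per mm of travel: 0.4 × 0.24 / (π × 0.875²) = 0.039912. Accumulating E over each segment gives final E = 3.1131.

G0 X0.00 Y0.00 Z8.88
G1 X11.00 Y0.00 E0.4390
G1 X11.00 Y28.00 E1.5566
G1 X0.00 Y28.00 E1.9956
G1 X0.00 Y0.00 E3.1131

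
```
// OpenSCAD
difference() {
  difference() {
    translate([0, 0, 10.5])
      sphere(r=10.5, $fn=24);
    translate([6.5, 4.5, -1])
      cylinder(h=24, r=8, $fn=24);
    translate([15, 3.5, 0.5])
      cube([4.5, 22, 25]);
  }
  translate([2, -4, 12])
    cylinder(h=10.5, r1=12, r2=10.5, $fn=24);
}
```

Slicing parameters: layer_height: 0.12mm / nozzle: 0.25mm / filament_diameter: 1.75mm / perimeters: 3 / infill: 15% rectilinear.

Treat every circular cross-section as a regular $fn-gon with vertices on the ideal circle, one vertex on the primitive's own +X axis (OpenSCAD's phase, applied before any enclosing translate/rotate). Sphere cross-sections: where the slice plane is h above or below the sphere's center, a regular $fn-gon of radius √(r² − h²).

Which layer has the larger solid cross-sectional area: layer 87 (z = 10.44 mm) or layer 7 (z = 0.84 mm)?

layer 87 (z = 10.44 mm)

Layer 87 (z = 10.44): the r=10.5 sphere contributes a regular 24-gon of circumradius √(10.5²−0.06²) = 10.500 (area = (24/2)·10.500²·sin(360°/24) = 342.41 mm²); the cylinder at (6.5, 4.5): section is a regular 24-gon, circumradius r=8 (area = (24/2)·8.000²·sin(360°/24) = 198.77 mm²); the 4.5×22 cube at (15, 3.5) contributes its full rectangle (area 99.00 mm²); After the difference (first − rest): starting from the r=10.5 sphere (342.41 mm²), the r=8 cylinder at (6.5, 4.5) partially overlaps it — only the 121.86 mm² overlap (of its 198.77 mm²) is removed, clipping the outline; the 4.5×22 cube at (15, 3.5) misses the remaining region (no effect) — area = 220.55 mm²; the cone at (2, -4) is not intersected at this z (z outside [12, 22.5]); Subtracting the remaining from the first: none of the subtracted shapes is present at this height, so that combined region is unchanged — area = 220.55 mm². So its area = 220.55 mm². Layer 7 (z = 0.84): the r=10.5 sphere slices to a regular 24-gon of circumradius 4.115 (√(r²−h²) with h=9.66 from center) (area = (24/2)·4.115²·sin(360°/24) = 52.60 mm²); the r=8 cylinder at (6.5, 4.5) gives a regular 24-gon of circumradius 8 (constant along its height) (area = (24/2)·8.000²·sin(360°/24) = 198.77 mm²); the cube at (15, 3.5) (footprint 4.5×22) is included at this height (area 99.00 mm²); Subtracting the remaining from the first: starting from the r=10.5 sphere (52.60 mm²), the r=8 cylinder at (6.5, 4.5) partially overlaps it — only the 23.79 mm² overlap (of its 198.77 mm²) is removed, clipping the outline; the 4.5×22 cube at (15, 3.5) misses the remaining region (no effect) — area = 28.80 mm²; the cone at (2, -4) is absent (z outside [12, 22.5]); Subtracting the remaining from the first: none of the subtracted shapes is present at this height, so the result so far is unchanged — area = 28.80 mm². So its area = 28.80 mm². Layer 87 is larger (220.55 vs 28.80 mm²).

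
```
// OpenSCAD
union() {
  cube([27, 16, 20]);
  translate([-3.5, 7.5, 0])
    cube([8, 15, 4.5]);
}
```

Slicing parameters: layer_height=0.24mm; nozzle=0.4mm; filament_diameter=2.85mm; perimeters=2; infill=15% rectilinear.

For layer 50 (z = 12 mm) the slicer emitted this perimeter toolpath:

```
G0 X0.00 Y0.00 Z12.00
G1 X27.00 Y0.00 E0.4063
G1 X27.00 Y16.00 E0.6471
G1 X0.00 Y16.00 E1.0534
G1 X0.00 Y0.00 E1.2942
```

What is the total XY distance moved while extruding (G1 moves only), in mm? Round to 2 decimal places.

86.00 mm

Sum the Euclidean lengths of each G1 segment: total = 86.00 mm.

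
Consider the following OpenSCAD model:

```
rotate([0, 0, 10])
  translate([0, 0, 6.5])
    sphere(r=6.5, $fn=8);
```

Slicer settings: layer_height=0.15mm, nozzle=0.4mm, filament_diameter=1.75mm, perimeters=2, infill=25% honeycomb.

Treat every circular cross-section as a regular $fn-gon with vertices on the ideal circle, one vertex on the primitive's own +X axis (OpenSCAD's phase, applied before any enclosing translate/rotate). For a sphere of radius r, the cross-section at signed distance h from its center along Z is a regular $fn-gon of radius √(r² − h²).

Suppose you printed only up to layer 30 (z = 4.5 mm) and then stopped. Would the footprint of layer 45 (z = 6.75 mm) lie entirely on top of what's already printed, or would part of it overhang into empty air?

Compare the two slices. At z = 4.5: the r=6.5 sphere slices to a regular 8-gon of circumradius 6.185 (√(r²−h²) with h=2 from center) (area = (8/2)·6.185²·sin(360°/8) = 108.19 mm²); (whole slice rotated 10° about Z — lengths, areas and connectivity unchanged). At z = 6.75: the r=6.5 sphere slices to a regular 8-gon of circumradius 6.495 (√(r²−h²) with h=0.25 from center) (area = (8/2)·6.495²·sin(360°/8) = 119.32 mm²); (whole slice rotated 10° about Z — lengths, areas and connectivity unchanged). Checking containment: at z = 6.75 the cross-section extends beyond the z = 4.5 cross-section by about 11.14 mm².

part overhangs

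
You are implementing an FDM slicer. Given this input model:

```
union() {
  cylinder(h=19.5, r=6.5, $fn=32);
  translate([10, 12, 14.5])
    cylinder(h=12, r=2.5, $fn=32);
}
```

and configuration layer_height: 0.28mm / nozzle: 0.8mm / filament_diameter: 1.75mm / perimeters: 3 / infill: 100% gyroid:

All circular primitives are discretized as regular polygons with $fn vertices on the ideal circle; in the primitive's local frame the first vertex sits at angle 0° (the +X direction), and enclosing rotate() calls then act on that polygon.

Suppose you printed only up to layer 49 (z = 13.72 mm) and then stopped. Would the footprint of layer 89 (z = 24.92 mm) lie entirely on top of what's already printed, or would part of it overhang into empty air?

Compare the two slices. At z = 13.72: the r=6.5 cylinder contributes a regular 32-gon of circumradius 6.5 (area = (32/2)·6.500²·sin(360°/32) = 131.88 mm²); the cylinder at (10, 12) does not reach this height (z outside [14.5, 26.5]); Merging all regions: only the r=6.5 cylinder is present, so the union is just that shape — area = 131.88 mm². At z = 24.92: the cylinder is absent (z outside [0, 19.5]); the r=2.5 cylinder at (10, 12) contributes a regular 32-gon of circumradius 2.5 (area = (32/2)·2.500²·sin(360°/32) = 19.51 mm²); Merging all regions: only the r=2.5 cylinder at (10, 12) is present, so the union is just that shape — area = 19.51 mm². Checking containment: at z = 24.92 the cross-section extends beyond the z = 13.72 cross-section by about 19.51 mm².

part overhangs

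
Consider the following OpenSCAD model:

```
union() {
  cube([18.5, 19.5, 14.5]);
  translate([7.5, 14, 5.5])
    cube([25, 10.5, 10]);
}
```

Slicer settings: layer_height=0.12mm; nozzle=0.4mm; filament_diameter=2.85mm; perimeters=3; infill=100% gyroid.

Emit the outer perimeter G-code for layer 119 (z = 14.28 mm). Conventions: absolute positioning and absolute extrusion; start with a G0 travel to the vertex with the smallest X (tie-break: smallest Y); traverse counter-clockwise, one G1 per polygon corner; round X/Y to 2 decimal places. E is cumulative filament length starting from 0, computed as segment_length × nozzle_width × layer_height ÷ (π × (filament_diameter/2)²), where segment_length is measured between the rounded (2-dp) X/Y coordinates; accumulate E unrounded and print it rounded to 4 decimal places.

G0 X0.00 Y0.00 Z14.28
G1 X18.50 Y0.00 E0.1392
G1 X18.50 Y14.00 E0.2445
G1 X32.50 Y14.00 E0.3499
G1 X32.50 Y24.50 E0.4289
G1 X7.50 Y24.50 E0.6170
G1 X7.50 Y19.50 E0.6546
G1 X0.00 Y19.50 E0.7110
G1 X0.00 Y0.00 E0.8578

At z = 14.28 mm: the 18.5×19.5 cube contributes its full rectangle; the cube at (7.5, 14) (footprint 25×10.5) is included at this height; Combining (union): the regions partially overlap (shared area 60.50 mm²), so overlapping operands fuse into one piece — 1 connected region. The outline is a single polygon with 8 vertices. Extrusion per mm of travel: 0.4 × 0.12 / (π × 1.425²) = 0.007524. Accumulating E over each segment gives final E = 0.8578.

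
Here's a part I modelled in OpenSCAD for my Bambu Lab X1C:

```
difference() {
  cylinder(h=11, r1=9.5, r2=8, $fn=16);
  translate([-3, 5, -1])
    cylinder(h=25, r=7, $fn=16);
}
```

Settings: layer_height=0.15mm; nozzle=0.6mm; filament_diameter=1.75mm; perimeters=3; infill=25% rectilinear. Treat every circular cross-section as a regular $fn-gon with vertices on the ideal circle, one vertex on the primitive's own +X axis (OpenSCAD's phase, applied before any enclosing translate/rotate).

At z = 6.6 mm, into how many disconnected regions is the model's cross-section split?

1

At z = 6.6 mm: the cone: at t=0.600 of its height the radius interpolates to r₁+(r₂−r₁)t = 8.600, giving a regular 16-gon of that circumradius; the cylinder at (-3, 5): section is a regular 16-gon, circumradius r=7; Subtracting the remaining from the first: starting from the cone, the r=7 cylinder at (-3, 5) partially overlaps it — only the 97.07 mm² overlap (of its 150.01 mm²) is removed, clipping the outline — 1 connected region. The result has 1 disconnected region.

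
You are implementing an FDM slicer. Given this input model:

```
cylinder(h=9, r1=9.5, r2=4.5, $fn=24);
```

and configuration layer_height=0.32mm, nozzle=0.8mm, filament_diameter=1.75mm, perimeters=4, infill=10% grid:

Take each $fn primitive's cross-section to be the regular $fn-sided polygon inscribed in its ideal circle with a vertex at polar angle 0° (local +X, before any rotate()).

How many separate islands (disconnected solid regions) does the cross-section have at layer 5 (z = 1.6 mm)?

1

At z = 1.6 mm: the cone contributes a regular 24-gon of circumradius 8.611 (interpolated between r1=9.5 and r2=4.5 at t=0.178). Overall, the cross-section is a single solid region. Island count = 1.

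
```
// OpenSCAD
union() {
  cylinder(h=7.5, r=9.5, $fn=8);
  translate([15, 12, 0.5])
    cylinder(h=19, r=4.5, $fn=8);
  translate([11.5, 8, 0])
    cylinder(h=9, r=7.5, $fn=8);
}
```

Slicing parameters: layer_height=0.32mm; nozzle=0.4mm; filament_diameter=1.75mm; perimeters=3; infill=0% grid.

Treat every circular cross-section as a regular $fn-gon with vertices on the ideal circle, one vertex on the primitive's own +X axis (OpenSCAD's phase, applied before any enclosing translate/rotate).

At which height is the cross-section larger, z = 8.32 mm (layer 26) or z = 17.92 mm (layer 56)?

Layer 26 (z = 8.32): the cylinder does not reach this height (z outside [0, 7.5]); the cylinder at (15, 12): section is a regular 8-gon, circumradius r=4.5 (area = (8/2)·4.500²·sin(360°/8) = 57.28 mm²); the r=7.5 cylinder at (11.5, 8) gives a regular 8-gon of circumradius 7.5 (constant along its height) (area = (8/2)·7.500²·sin(360°/8) = 159.10 mm²); Merging all regions: the regions partially overlap — summed areas 216.37 mm² minus the doubly-counted overlap 39.90 mm² gives 176.47 mm² — area = 176.47 mm². So its area = 176.47 mm². Layer 56 (z = 17.92): the cylinder is not intersected at this z (z outside [0, 7.5]); the r=4.5 cylinder at (15, 12) gives a regular 8-gon of circumradius 4.5 (constant along its height) (area = (8/2)·4.500²·sin(360°/8) = 57.28 mm²); the cylinder at (11.5, 8) is not intersected at this z (z outside [0, 9]); Merging all regions: only the r=4.5 cylinder at (15, 12) is present, so the union is just that shape — area = 57.28 mm². So its area = 57.28 mm². Layer 26 is larger (176.47 vs 57.28 mm²).

layer 26 (z = 8.32 mm)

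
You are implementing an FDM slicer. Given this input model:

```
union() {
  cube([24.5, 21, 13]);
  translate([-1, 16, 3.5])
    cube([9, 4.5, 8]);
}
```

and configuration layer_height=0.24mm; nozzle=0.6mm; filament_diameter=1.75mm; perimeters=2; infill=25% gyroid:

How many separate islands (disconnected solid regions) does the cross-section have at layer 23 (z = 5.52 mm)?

At z = 5.52 mm: the 24.5×21 cube contributes its full rectangle; the 9×4.5 cube at (-1, 16) contributes its full rectangle; Merging all regions: the regions partially overlap (shared area 36.00 mm²), so overlapping operands fuse into one piece — 1 connected region. Overall, the cross-section is a single solid region. Island count = 1.

1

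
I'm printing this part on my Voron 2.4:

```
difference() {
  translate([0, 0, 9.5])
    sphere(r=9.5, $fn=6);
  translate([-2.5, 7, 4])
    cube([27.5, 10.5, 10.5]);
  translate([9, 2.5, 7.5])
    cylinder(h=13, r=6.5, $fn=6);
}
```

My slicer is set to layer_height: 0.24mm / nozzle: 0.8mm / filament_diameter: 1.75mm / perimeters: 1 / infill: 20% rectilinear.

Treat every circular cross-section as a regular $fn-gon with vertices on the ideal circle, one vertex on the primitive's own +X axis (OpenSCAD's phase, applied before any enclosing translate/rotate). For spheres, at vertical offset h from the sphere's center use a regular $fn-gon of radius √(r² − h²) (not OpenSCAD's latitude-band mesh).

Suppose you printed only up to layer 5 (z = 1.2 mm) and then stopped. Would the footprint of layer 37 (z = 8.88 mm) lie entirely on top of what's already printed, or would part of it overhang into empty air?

part overhangs

Compare the two slices. At z = 1.2: the r=9.5 sphere slices to a regular 6-gon of circumradius 4.622 (√(r²−h²) with h=8.3 from center) (area = (6/2)·4.622²·sin(360°/6) = 55.49 mm²); the cube at (-2.5, 7) does not reach this height (z outside [4, 14.5]); the cylinder at (9, 2.5) is absent (z outside [7.5, 20.5]); Taking the first minus the rest: none of the subtracted shapes is present at this height, so the r=9.5 sphere is unchanged — area = 55.49 mm². At z = 8.88: the sphere: section is a regular 6-gon, circumradius = √(r²−h²) = √(9.5²−0.62²) = 9.480 (area = (6/2)·9.480²·sin(360°/6) = 233.48 mm²); the cube at (-2.5, 7) (footprint 27.5×10.5) is included at this height (area 288.75 mm²); the r=6.5 cylinder at (9, 2.5) contributes a regular 6-gon of circumradius 6.5 (area = (6/2)·6.500²·sin(360°/6) = 109.77 mm²); Taking the first minus the rest: starting from the r=9.5 sphere (233.48 mm²), the 27.5×10.5 cube at (-2.5, 7) partially overlaps it — only the 9.18 mm² overlap (of its 288.75 mm²) is removed, clipping the outline; the r=6.5 cylinder at (9, 2.5) partially overlaps it — only the 38.73 mm² overlap (of its 109.77 mm²) is removed, clipping the outline — area = 185.56 mm². Checking containment: at z = 8.88 the cross-section extends beyond the z = 1.2 cross-section by about 132.16 mm².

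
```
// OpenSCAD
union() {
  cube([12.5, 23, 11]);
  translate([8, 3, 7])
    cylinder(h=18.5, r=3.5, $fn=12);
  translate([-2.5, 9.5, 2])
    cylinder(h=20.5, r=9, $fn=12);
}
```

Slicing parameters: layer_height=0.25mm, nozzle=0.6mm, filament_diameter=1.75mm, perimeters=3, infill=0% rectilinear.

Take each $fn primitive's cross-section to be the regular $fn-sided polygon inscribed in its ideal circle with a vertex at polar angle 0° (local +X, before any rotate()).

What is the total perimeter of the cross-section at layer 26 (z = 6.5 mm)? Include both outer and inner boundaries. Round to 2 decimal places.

At z = 6.5 mm: the 12.5×23 cube contributes its full rectangle (perimeter 71.00 mm); the cylinder at (8, 3) is not intersected at this z (z outside [7, 25.5]); the r=9 cylinder at (-2.5, 9.5) contributes a regular 12-gon of circumradius 9 (perimeter = 2·12·9.000·sin(180°/12) = 55.90 mm); Taking the union: the regions partially overlap (shared area 78.17 mm²), so the edge portions inside another operand are dropped and the merged outline is re-measured after clipping — boundary = 87.47 mm. Overall, the cross-section is a single solid region. Total boundary length (outer) = 87.47 mm.

87.47 mm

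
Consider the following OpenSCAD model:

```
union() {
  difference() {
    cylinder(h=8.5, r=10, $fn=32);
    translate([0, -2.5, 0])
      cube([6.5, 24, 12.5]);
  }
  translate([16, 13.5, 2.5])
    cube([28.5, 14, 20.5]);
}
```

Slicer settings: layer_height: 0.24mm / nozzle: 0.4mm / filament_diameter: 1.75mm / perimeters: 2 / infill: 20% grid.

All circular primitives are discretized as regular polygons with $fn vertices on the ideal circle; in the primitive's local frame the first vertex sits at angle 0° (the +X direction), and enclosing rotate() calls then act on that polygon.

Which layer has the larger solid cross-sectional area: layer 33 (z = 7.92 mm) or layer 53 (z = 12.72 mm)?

layer 33 (z = 7.92 mm)

Layer 33 (z = 7.92): the cylinder: section is a regular 32-gon, circumradius r=10 (area = (32/2)·10.000²·sin(360°/32) = 312.14 mm²); the 6.5×24 cube at (0, -2.5) contributes its full rectangle (area 156.00 mm²); After the difference (first − rest): starting from the r=10 cylinder (312.14 mm²), the 6.5×24 cube at (0, -2.5) partially overlaps it — only the 76.10 mm² overlap (of its 156.00 mm²) is removed, clipping the outline — area = 236.05 mm²; the 28.5×14 cube at (16, 13.5) contributes its full rectangle (area 399.00 mm²); Merging all regions: the 2 present regions are separate (no shared area or edge), so areas and boundary lengths simply add and each stays a separate island — area = 635.05 mm². So its area = 635.05 mm². Layer 53 (z = 12.72): the cylinder does not reach this height (z outside [0, 8.5]); the cube at (0, -2.5) is not intersected at this z (z outside [0, 12.5]); After the difference (first − rest): the first operand is absent here, so nothing remains; the cube at (16, 13.5) is present — its section is the full 28.5×14 rectangle (area 399.00 mm²); Combining (union): only the 28.5×14 cube at (16, 13.5) is present, so the union is just that shape — area = 399.00 mm². So its area = 399.00 mm². Layer 33 is larger (635.05 vs 399.00 mm²).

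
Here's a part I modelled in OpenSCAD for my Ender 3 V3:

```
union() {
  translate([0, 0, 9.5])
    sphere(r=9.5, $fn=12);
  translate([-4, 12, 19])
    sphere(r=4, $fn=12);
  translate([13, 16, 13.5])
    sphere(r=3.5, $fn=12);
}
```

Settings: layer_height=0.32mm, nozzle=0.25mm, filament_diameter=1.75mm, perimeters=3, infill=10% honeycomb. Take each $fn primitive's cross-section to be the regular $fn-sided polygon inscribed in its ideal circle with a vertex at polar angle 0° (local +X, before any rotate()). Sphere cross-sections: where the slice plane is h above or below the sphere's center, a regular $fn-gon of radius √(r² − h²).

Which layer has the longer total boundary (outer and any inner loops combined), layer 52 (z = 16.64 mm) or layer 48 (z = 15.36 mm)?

Layer 52 (z = 16.64): the r=9.5 sphere slices to a regular 12-gon of circumradius 6.267 (√(r²−h²) with h=7.14 from center) (perimeter = 2·12·6.267·sin(180°/12) = 38.93 mm); the sphere at (-4, 12): section is a regular 12-gon, circumradius = √(r²−h²) = √(4²−2.36²) = 3.230 (perimeter = 2·12·3.230·sin(180°/12) = 20.06 mm); the sphere at (13, 16): section is a regular 12-gon, circumradius = √(r²−h²) = √(3.5²−3.14²) = 1.546 (perimeter = 2·12·1.546·sin(180°/12) = 9.60 mm); Taking the union: the 3 present regions are separate (no shared area or edge), so areas and boundary lengths simply add and each stays a separate island — boundary = 68.59 mm. So its perimeter = 68.59 mm. Layer 48 (z = 15.36): the r=9.5 sphere slices to a regular 12-gon of circumradius 7.477 (√(r²−h²) with h=5.86 from center) (perimeter = 2·12·7.477·sin(180°/12) = 46.45 mm); the sphere at (-4, 12): section is a regular 12-gon, circumradius = √(r²−h²) = √(4²−3.64²) = 1.658 (perimeter = 2·12·1.658·sin(180°/12) = 10.30 mm); the sphere at (13, 16): section is a regular 12-gon, circumradius = √(r²−h²) = √(3.5²−1.86²) = 2.965 (perimeter = 2·12·2.965·sin(180°/12) = 18.42 mm); Taking the union: the 3 present regions are separate (no shared area or edge), so areas and boundary lengths simply add and each stays a separate island — boundary = 75.16 mm. So its perimeter = 75.16 mm. Layer 48 is larger (75.16 vs 68.59 mm).

layer 48 (z = 15.36 mm)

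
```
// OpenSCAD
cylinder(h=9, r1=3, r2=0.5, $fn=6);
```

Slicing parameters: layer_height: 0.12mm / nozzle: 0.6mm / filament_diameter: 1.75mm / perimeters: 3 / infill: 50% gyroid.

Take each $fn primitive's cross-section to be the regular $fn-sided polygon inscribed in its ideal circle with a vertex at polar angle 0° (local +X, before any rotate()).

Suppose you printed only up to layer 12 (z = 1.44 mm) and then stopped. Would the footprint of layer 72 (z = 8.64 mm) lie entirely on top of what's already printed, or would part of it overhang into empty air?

Compare the two slices. At z = 1.44: the cone: at t=0.160 of its height the radius interpolates to r₁+(r₂−r₁)t = 2.600, giving a regular 6-gon of that circumradius (area = (6/2)·2.600²·sin(360°/6) = 17.56 mm²). At z = 8.64: the cone: at t=0.960 of its height the radius interpolates to r₁+(r₂−r₁)t = 0.600, giving a regular 6-gon of that circumradius (area = (6/2)·0.600²·sin(360°/6) = 0.94 mm²). Checking containment: the cross-section at z = 8.64 is a subset of the cross-section at z = 1.44.

entirely on top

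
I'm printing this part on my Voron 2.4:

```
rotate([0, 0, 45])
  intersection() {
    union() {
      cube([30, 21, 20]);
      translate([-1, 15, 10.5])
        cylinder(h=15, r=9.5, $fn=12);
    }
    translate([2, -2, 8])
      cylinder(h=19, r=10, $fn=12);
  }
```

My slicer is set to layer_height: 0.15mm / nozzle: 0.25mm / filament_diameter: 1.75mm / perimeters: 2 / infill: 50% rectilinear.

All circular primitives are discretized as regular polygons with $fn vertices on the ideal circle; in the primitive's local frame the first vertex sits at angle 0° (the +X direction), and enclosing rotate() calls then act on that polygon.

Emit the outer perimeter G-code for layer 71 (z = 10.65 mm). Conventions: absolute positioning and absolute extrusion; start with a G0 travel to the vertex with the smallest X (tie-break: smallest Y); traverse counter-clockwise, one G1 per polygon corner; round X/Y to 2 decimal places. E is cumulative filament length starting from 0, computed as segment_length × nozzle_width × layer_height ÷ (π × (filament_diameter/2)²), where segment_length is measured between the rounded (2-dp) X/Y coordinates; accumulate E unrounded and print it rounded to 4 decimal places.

At z = 10.65 mm: the cube (footprint 30×21) is included at this height; the r=9.5 cylinder at (-1, 15) contributes a regular 12-gon of circumradius 9.5; Merging all regions: the regions partially overlap (shared area 103.93 mm²), so overlapping operands fuse into one piece — 1 connected region; the r=10 cylinder at (2, -2) gives a regular 12-gon of circumradius 10 (constant along its height); Keeping only the common overlap: the r=10 cylinder at (2, -2) partially overlaps the result so far; clipping to the common part keeps 75.17 mm² — 1 connected region; (whole slice rotated 45° about Z — lengths, areas and connectivity unchanged). The outline is a single polygon with 9 vertices. Extrusion per mm of travel: 0.25 × 0.15 / (π × 0.875²) = 0.015591. Accumulating E over each segment gives final E = 0.6266.

G0 X-6.83 Y1.89 Z10.65
G1 X-4.60 Y3.18 E0.0402
G1 X-4.08 Y4.08 E0.0564
G1 X0.00 Y0.00 E0.1463
G1 X8.11 Y8.11 E0.3251
G1 X5.42 Y9.66 E0.3735
G1 X0.24 Y9.66 E0.4543
G1 X-4.24 Y7.07 E0.5350
G1 X-6.83 Y2.59 E0.6157
G1 X-6.83 Y1.89 E0.6266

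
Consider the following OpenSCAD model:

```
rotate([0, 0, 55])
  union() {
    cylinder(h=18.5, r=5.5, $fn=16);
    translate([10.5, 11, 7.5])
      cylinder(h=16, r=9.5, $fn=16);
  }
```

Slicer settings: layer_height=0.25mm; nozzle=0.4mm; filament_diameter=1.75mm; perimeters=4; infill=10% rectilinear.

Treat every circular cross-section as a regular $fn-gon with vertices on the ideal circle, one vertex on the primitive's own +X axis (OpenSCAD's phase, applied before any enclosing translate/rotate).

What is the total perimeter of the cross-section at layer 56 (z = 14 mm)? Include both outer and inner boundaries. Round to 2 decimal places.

93.64 mm

At z = 14 mm: the r=5.5 cylinder gives a regular 16-gon of circumradius 5.5 (constant along its height) (perimeter = 2·16·5.500·sin(180°/16) = 34.34 mm); the r=9.5 cylinder at (10.5, 11) contributes a regular 16-gon of circumradius 9.5 (perimeter = 2·16·9.500·sin(180°/16) = 59.31 mm); Taking the union: the 2 present regions are separate (no shared area or edge), so areas and boundary lengths simply add and each stays a separate island — boundary = 93.64 mm; (whole slice rotated 55° about Z — lengths, areas and connectivity unchanged). Overall, the cross-section has 2 separate islands. Total boundary length (outer) = 93.64 mm.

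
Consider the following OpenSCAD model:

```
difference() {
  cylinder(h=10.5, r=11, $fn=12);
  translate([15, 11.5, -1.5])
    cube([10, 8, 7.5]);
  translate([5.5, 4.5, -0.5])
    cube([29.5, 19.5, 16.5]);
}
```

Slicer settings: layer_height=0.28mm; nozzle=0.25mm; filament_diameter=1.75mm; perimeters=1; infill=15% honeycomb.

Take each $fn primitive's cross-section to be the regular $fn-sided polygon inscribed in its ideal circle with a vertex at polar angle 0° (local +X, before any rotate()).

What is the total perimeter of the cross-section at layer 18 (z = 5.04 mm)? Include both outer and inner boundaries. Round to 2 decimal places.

At z = 5.04 mm: the cylinder: section is a regular 12-gon, circumradius r=11 (perimeter = 2·12·11.000·sin(180°/12) = 68.33 mm); the cube at (15, 11.5) (footprint 10×8) is included at this height (perimeter 36.00 mm); the cube at (5.5, 4.5) is present — its section is the full 29.5×19.5 rectangle (perimeter 98.00 mm); Taking the first minus the rest: starting from the r=11 cylinder, the 10×8 cube at (15, 11.5) misses the remaining region (no effect); the 29.5×19.5 cube at (5.5, 4.5) partially overlaps it — only the 12.27 mm² overlap (of its 575.25 mm²) is removed, clipping the outline — boundary = 70.92 mm. Overall, the cross-section is a single solid region. Total boundary length (outer) = 70.92 mm.

70.92 mm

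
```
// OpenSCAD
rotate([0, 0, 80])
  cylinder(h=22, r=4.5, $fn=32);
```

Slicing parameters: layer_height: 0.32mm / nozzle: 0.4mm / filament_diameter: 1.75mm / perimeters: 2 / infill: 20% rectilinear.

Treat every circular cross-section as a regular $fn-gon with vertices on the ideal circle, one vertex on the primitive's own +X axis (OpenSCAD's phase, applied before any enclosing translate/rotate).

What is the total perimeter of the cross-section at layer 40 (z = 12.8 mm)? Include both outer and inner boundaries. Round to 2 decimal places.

28.23 mm

At z = 12.8 mm: the r=4.5 cylinder contributes a regular 32-gon of circumradius 4.5 (perimeter = 2·32·4.500·sin(180°/32) = 28.23 mm); (whole slice rotated 80° about Z — lengths, areas and connectivity unchanged). Overall, the cross-section is a single solid region. Total boundary length (outer) = 28.23 mm.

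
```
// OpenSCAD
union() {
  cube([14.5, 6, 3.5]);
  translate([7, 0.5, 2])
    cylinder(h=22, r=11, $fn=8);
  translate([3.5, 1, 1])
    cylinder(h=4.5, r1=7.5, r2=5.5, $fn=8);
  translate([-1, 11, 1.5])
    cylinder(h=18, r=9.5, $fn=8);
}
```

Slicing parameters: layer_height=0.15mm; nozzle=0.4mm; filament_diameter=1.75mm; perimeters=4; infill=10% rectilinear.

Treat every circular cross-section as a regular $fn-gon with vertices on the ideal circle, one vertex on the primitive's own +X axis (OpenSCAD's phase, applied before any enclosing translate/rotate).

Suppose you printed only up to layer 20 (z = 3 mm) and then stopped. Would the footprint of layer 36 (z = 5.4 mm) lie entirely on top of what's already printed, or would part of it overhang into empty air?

entirely on top

Compare the two slices. At z = 3: the cube (footprint 14.5×6) is included at this height (area 87.00 mm²); the r=11 cylinder at (7, 0.5) gives a regular 8-gon of circumradius 11 (constant along its height) (area = (8/2)·11.000²·sin(360°/8) = 342.24 mm²); the cone at (3.5, 1) (r1=7.5→r2=5.5) has section circumradius 6.611 here — a regular 8-gon (area = (8/2)·6.611²·sin(360°/8) = 123.62 mm²); the r=9.5 cylinder at (-1, 11) gives a regular 8-gon of circumradius 9.5 (constant along its height) (area = (8/2)·9.500²·sin(360°/8) = 255.27 mm²); Merging all regions: the regions partially overlap — summed areas 808.13 mm² minus the doubly-counted overlap 272.31 mm² gives 535.82 mm² — area = 535.82 mm². At z = 5.4: the cube does not reach this height (z outside [0, 3.5]); the r=11 cylinder at (7, 0.5) gives a regular 8-gon of circumradius 11 (constant along its height) (area = (8/2)·11.000²·sin(360°/8) = 342.24 mm²); the cone at (3.5, 1) contributes a regular 8-gon of circumradius 5.544 (interpolated between r1=7.5 and r2=5.5 at t=0.978) (area = (8/2)·5.544²·sin(360°/8) = 86.95 mm²); the r=9.5 cylinder at (-1, 11) gives a regular 8-gon of circumradius 9.5 (constant along its height) (area = (8/2)·9.500²·sin(360°/8) = 255.27 mm²); Merging all regions: the regions partially overlap — summed areas 684.45 mm² minus the doubly-counted overlap 148.64 mm² gives 535.82 mm² — area = 535.82 mm². Checking containment: the cross-section at z = 5.4 is a subset of the cross-section at z = 3.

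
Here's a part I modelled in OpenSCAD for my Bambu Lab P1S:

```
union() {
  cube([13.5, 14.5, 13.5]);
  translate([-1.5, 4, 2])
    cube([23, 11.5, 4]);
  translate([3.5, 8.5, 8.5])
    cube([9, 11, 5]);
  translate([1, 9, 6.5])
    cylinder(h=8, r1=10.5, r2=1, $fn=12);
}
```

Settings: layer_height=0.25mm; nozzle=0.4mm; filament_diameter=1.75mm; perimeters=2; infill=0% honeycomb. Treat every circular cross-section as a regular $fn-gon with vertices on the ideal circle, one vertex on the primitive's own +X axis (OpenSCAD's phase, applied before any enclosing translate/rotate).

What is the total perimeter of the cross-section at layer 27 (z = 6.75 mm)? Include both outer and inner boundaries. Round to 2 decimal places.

At z = 6.75 mm: the 13.5×14.5 cube contributes its full rectangle (perimeter 56.00 mm); the cube at (-1.5, 4) does not reach this height (z outside [2, 6]); the cube at (3.5, 8.5) is absent (z outside [8.5, 13.5]); the cone at (1, 9): at t=0.031 of its height the radius interpolates to r₁+(r₂−r₁)t = 10.203, giving a regular 12-gon of that circumradius (perimeter = 2·12·10.203·sin(180°/12) = 63.38 mm); Merging all regions: the regions partially overlap (shared area 141.88 mm²), so the edge portions inside another operand are dropped and the merged outline is re-measured after clipping — boundary = 72.91 mm. Overall, the cross-section is a single solid region. Total boundary length (outer) = 72.91 mm.

72.91 mm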